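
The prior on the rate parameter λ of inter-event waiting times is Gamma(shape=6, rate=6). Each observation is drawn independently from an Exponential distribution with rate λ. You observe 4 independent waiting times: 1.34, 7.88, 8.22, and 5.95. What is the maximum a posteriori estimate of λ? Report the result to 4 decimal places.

λ̂_MAP = 0.3062

The Exponential(rate=λ) likelihood is ∝ λ^n e^(−λΣtᵢ). Here n = 4 and Σtᵢ = 1.34 + 7.88 + 8.22 + 5.95 = 23.39.
Posterior ∝ λ^5e^(−6λ) · λ^4e^(−23.39λ) = λ^9e^(−29.39λ), i.e. Gamma(10, 29.39).
Mode = (a−1)/b = 9/29.39 ≈ 0.3062.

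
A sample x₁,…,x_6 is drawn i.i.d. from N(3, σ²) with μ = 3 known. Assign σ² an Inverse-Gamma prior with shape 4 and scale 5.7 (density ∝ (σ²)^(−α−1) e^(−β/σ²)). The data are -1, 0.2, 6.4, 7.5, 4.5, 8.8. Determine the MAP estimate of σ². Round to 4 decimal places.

σ̂²_MAP = 6.4338

Sum of squared deviations about the known mean: SS = (-1−3)² + (0.2−3)² + (6.4−3)² + (7.5−3)² + (4.5−3)² + (8.8−3)² = 91.54.
The Normal likelihood contributes (σ²)^(−n/2) exp(−SS/(2σ²)), so the posterior is Inverse-Gamma(α + n/2, β + SS/2) = Inverse-Gamma(7, 51.47).
The mode of Inverse-Gamma(a, b) is b/(a+1) = 51.47/8 ≈ 6.4338.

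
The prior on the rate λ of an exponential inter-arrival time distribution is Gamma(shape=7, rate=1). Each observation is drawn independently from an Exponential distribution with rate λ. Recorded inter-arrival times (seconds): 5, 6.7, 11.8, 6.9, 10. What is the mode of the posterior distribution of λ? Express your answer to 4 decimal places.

λ̂_MAP = 0.2657

The Exponential(rate=λ) likelihood is ∝ λ^n e^(−λΣtᵢ). Here n = 5 and Σtᵢ = 5 + 6.7 + 11.8 + 6.9 + 10 = 40.4.
Posterior ∝ λ^6e^(−1λ) · λ^5e^(−40.4λ) = λ^11e^(−41.4λ), i.e. Gamma(12, 41.4).
Mode = (a−1)/b = 11/41.4 ≈ 0.2657.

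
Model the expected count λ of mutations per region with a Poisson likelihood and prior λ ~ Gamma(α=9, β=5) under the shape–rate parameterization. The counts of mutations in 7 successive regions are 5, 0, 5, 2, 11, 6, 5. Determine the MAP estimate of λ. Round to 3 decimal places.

Σxᵢ = 5+0+5+2+11+6+5 = 34, with n = 7.
Posterior ∝ λ^8e^(−5λ) · λ^34e^(−7λ) = λ^42e^(−12λ), i.e. Gamma(shape=43, rate=12).
The mode of a Gamma(a, b) with a ≥ 1 (shape–rate) is (a−1)/b = 42/12 ≈ 3.500.

λ̂_MAP = 3.500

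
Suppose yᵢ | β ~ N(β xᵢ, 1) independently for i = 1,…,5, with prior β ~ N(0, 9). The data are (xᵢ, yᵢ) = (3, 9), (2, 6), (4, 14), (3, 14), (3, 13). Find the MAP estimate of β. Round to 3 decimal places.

log p(β | y) = −Σ(yᵢ − βxᵢ)²/(2·1) − β²/(2·9) + const.
Setting the derivative to zero: Σxᵢ(yᵢ − βxᵢ)/1 − β/9 = 0, so β = Σxᵢyᵢ / (Σxᵢ² + σ²/τ²).
Σxᵢyᵢ = 3·9 + 2·6 + 4·14 + 3·14 + 3·13 = 176; Σxᵢ² = 47; σ²/τ² = 1/9.
β̂_MAP = 176 / (47 + 1/9) = 176/(424/9) = 198/53 ≈ 3.736.

β̂_MAP = 3.736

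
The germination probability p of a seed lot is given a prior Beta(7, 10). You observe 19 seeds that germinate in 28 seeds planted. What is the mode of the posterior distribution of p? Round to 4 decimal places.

p̂_MAP = 0.5814

Prior: Beta(7, 10).
Data: 19 successes in 28 trials. The binomial likelihood contributes p^19(1−p)^9, so the posterior is Beta(7+19, 10+9) = Beta(26, 19).
For Beta(a, b) with a, b > 1 the mode is (a−1)/(a+b−2) = 25/43 ≈ 0.5814.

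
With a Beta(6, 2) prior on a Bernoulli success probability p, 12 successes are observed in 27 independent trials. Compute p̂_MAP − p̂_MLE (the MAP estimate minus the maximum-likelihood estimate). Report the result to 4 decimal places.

Posterior is Beta(18, 17); MAP = (18−1)/(35−2) = 17/33 ≈ 0.51515.
MLE ignores the prior: p̂_MLE = k/n = 12/27 ≈ 0.44444.
Difference = 17/33 − 12/27 = 7/99 ≈ 0.0707.

MAP − MLE = 0.0707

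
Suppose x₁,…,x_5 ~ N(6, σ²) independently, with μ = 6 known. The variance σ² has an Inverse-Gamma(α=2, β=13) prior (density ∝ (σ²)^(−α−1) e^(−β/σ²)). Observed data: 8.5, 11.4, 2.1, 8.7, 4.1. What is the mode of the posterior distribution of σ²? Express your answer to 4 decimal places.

Sum of squared deviations about the known mean: SS = (8.5−6)² + (11.4−6)² + (2.1−6)² + (8.7−6)² + (4.1−6)² = 61.52.
The Normal likelihood contributes (σ²)^(−n/2) exp(−SS/(2σ²)), so the posterior is Inverse-Gamma(α + n/2, β + SS/2) = Inverse-Gamma(4.5, 43.76).
The mode of Inverse-Gamma(a, b) is b/(a+1) = 43.76/5.5 ≈ 7.9564.

σ̂²_MAP = 7.9564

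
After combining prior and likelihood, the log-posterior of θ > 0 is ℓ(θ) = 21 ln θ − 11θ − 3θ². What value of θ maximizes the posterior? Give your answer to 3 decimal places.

θ̂_MAP = 1.167

ℓ'(θ) = 21/θ − 11 − 6θ. Setting this to zero and multiplying by θ: 6θ² + 11θ − 21 = 0.
θ = (−11 + √(11² + 4·6·21)) / (2·6) = (−11 + √625) / 12 = (−11 + 25)/12 = 7/6.
ℓ''(θ) = −21/θ² − 6 < 0, confirming a maximum.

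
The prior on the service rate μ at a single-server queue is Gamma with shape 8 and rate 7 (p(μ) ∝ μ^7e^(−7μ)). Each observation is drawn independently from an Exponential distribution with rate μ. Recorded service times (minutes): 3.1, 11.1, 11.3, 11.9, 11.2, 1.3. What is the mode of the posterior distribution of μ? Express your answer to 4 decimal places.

μ̂_MAP = 0.2285

The Exponential(rate=μ) likelihood is ∝ μ^n e^(−μΣtᵢ). Here n = 6 and Σtᵢ = 3.1 + 11.1 + 11.3 + 11.9 + 11.2 + 1.3 = 49.9.
Posterior ∝ μ^7e^(−7μ) · μ^6e^(−49.9μ) = μ^13e^(−56.9μ), i.e. Gamma(14, 56.9).
Mode = (a−1)/b = 13/56.9 ≈ 0.2285.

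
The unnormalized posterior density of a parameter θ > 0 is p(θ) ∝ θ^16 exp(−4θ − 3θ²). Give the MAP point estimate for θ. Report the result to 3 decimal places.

ℓ'(θ) = 16/θ − 4 − 6θ. Setting this to zero and multiplying by θ: 6θ² + 4θ − 16 = 0.
θ = (−4 + √(4² + 4·6·16)) / (2·6) = (−4 + √400) / 12 = (−4 + 20)/12 = 4/3.
ℓ''(θ) = −16/θ² − 6 < 0, confirming a maximum.

θ̂_MAP = 1.333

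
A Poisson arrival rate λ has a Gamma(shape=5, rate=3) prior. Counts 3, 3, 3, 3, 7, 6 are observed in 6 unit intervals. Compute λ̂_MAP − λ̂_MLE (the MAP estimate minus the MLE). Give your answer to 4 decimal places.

Σxᵢ = 25. Posterior is Gamma(30, 9); MAP = (30−1)/9 = 29/9 ≈ 3.22222.
MLE = x̄ = 25/6 ≈ 4.16667.
Difference = 29/9 − 25/6 = -17/18 ≈ -0.9444.

MAP − MLE = -0.9444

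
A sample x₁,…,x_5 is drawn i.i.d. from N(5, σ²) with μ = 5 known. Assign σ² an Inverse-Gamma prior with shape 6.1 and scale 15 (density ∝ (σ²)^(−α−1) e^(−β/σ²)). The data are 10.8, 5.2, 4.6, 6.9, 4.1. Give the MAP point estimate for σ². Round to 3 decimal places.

σ̂²_MAP = 3.555

Sum of squared deviations about the known mean: SS = (10.8−5)² + (5.2−5)² + (4.6−5)² + (6.9−5)² + (4.1−5)² = 38.26.
The Normal likelihood contributes (σ²)^(−n/2) exp(−SS/(2σ²)), so the posterior is Inverse-Gamma(α + n/2, β + SS/2) = Inverse-Gamma(8.6, 34.13).
The mode of Inverse-Gamma(a, b) is b/(a+1) = 34.13/9.6 ≈ 3.555.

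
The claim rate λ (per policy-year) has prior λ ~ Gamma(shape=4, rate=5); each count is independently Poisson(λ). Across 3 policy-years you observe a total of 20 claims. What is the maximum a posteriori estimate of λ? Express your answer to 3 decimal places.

λ̂_MAP = 2.875

Σxᵢ = 20, n = 3.
Posterior ∝ λ^3e^(−5λ) · λ^20e^(−3λ) = λ^23e^(−8λ), i.e. Gamma(shape=24, rate=8).
The mode of a Gamma(a, b) with a ≥ 1 (shape–rate) is (a−1)/b = 23/8 ≈ 2.875.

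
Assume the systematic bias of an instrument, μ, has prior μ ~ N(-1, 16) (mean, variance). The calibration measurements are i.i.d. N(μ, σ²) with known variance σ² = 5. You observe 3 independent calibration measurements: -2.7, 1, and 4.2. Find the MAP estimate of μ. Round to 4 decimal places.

μ̂_MAP = 0.6604

n = 3; x̄ = ((-2.7) + 1 + 4.2)/3 = 2.5/3 = 5/6 ≈ 0.8333.
For a Normal prior and Normal likelihood with known variance, the posterior is Normal; its mode equals its mean, the precision-weighted average.
Prior precision 1/σ₀² = 1/16 = 0.0625; data precision n/σ² = 3/5 = 0.6.
μ̂ = (0.0625·(-1) + 0.6·(5/6)) / (0.0625 + 0.6) = 0.4375/0.6625 = 35/53 ≈ 0.6604.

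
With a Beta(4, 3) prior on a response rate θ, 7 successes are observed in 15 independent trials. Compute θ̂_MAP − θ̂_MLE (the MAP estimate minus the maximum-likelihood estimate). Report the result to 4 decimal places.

Posterior is Beta(11, 11); MAP = (11−1)/(22−2) = 10/20 ≈ 0.50000.
MLE ignores the prior: θ̂_MLE = k/n = 7/15 ≈ 0.46667.
Difference = 10/20 − 7/15 = 1/30 ≈ 0.0333.

MAP − MLE = 0.0333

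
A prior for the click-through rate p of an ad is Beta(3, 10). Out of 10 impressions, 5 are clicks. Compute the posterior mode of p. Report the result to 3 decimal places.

p̂_MAP = 0.333

Prior: Beta(3, 10).
Data: 5 successes in 10 trials. The binomial likelihood contributes p^5(1−p)^5, so the posterior is Beta(3+5, 10+5) = Beta(8, 15).
For Beta(a, b) with a, b > 1 the mode is (a−1)/(a+b−2) = 7/21 ≈ 0.333.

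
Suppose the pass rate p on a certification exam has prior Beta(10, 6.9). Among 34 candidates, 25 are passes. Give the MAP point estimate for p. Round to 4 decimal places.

p̂_MAP = 0.6953

Prior: Beta(10, 6.9).
Data: 25 successes in 34 trials. The binomial likelihood contributes p^25(1−p)^9, so the posterior is Beta(10+25, 6.9+9) = Beta(35, 15.9).
For Beta(a, b) with a, b > 1 the mode is (a−1)/(a+b−2) = 34/48.9 ≈ 0.6953.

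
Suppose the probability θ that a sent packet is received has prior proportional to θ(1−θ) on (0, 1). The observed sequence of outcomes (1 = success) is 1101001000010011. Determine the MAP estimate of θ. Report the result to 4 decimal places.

θ̂_MAP = 0.4444

The prior density ∝ θ(1−θ)^1 is the kernel of Beta(2, 2).
Data: 7 successes in 16 trials (from the sequence). The binomial likelihood contributes θ^7(1−θ)^9, so the posterior is Beta(2+7, 2+9) = Beta(9, 11).
For Beta(a, b) with a, b > 1 the mode is (a−1)/(a+b−2) = 8/18 ≈ 0.4444.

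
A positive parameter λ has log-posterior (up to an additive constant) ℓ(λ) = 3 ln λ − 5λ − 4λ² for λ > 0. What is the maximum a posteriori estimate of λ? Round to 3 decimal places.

λ̂_MAP = 0.375

ℓ'(λ) = 3/λ − 5 − 8λ. Setting this to zero and multiplying by λ: 8λ² + 5λ − 3 = 0.
λ = (−5 + √(5² + 4·8·3)) / (2·8) = (−5 + √121) / 16 = (−5 + 11)/16 = 3/8.
ℓ''(λ) = −3/λ² − 8 < 0, confirming a maximum.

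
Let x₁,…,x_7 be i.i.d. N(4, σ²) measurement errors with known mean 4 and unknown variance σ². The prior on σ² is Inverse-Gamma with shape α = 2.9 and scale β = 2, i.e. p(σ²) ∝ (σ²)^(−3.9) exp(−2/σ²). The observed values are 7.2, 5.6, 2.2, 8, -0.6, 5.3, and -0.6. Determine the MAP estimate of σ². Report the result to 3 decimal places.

Sum of squared deviations about the known mean: SS = (7.2−4)² + (5.6−4)² + (2.2−4)² + (8−4)² + (-0.6−4)² + (5.3−4)² + (-0.6−4)² = 76.05.
The Normal likelihood contributes (σ²)^(−n/2) exp(−SS/(2σ²)), so the posterior is Inverse-Gamma(α + n/2, β + SS/2) = Inverse-Gamma(6.4, 40.025).
The mode of Inverse-Gamma(a, b) is b/(a+1) = 40.025/7.4 ≈ 5.409.

σ̂²_MAP = 5.409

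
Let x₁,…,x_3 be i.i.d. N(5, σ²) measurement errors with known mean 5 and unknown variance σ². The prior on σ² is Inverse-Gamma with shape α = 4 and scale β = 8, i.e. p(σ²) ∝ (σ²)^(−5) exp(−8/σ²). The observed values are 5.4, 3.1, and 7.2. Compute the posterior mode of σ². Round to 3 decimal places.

Sum of squared deviations about the known mean: SS = (5.4−5)² + (3.1−5)² + (7.2−5)² = 8.61.
The Normal likelihood contributes (σ²)^(−n/2) exp(−SS/(2σ²)), so the posterior is Inverse-Gamma(α + n/2, β + SS/2) = Inverse-Gamma(5.5, 12.305).
The mode of Inverse-Gamma(a, b) is b/(a+1) = 12.305/6.5 ≈ 1.893.

σ̂²_MAP = 1.893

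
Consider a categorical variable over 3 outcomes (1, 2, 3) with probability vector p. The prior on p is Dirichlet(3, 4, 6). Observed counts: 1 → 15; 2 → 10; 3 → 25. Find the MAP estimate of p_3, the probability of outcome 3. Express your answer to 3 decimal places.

The posterior is Dirichlet(αᵢ + nᵢ) = Dirichlet(18, 14, 31).
For a Dirichlet(a₁,…,a_K) with all aᵢ > 1, the mode has j-th component (aⱼ − 1)/(Σaᵢ − K).
Here Σaᵢ = 63 and K = 3, so p_3 = (31 − 1)/(63 − 3) = 30/60 ≈ 0.500.

MAP estimate: 0.500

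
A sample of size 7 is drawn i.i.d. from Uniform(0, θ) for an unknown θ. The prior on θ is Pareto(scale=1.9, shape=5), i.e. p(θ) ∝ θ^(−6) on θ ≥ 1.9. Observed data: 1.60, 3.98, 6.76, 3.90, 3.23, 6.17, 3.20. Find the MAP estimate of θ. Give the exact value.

θ̂_MAP = 6.76

The Uniform(0, θ) likelihood is θ^(−n) for θ ≥ max(xᵢ), zero otherwise. Here max(xᵢ) = 6.76.
Posterior ∝ θ^(−6) · θ^(−7) = θ^(−13) on θ ≥ max(1.9, 6.76) = 6.76.
This density is strictly decreasing in θ, so the posterior mode lies at the lower boundary of the support.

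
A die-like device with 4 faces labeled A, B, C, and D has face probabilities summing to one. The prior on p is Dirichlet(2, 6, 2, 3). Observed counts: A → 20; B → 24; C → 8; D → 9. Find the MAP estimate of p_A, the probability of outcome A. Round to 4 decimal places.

The posterior is Dirichlet(αᵢ + nᵢ) = Dirichlet(22, 30, 10, 12).
For a Dirichlet(a₁,…,a_K) with all aᵢ > 1, the mode has j-th component (aⱼ − 1)/(Σaᵢ − K).
Here Σaᵢ = 74 and K = 4, so p_A = (22 − 1)/(74 − 4) = 21/70 ≈ 0.3000.

MAP estimate of p_A = 0.3000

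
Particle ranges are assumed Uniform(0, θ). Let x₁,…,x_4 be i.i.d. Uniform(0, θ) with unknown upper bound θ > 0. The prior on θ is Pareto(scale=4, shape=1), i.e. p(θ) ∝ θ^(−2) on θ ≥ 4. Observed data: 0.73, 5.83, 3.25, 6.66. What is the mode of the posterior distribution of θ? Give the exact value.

The Uniform(0, θ) likelihood is θ^(−n) for θ ≥ max(xᵢ), zero otherwise. Here max(xᵢ) = 6.66.
Posterior ∝ θ^(−2) · θ^(−4) = θ^(−6) on θ ≥ max(4, 6.66) = 6.66.
This density is strictly decreasing in θ, so the posterior mode lies at the lower boundary of the support.

θ̂_MAP = 6.66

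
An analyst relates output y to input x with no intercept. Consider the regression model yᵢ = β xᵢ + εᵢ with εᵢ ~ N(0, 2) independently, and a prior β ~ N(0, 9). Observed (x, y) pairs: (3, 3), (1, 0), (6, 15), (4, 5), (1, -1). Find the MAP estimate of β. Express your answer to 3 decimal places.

β̂_MAP = 1.866

log p(β | y) = −Σ(yᵢ − βxᵢ)²/(2·2) − β²/(2·9) + const.
Setting the derivative to zero: Σxᵢ(yᵢ − βxᵢ)/2 − β/9 = 0, so β = Σxᵢyᵢ / (Σxᵢ² + σ²/τ²).
Σxᵢyᵢ = 3·3 + 1·0 + 6·15 + 4·5 + 1·(-1) = 118; Σxᵢ² = 63; σ²/τ² = 2/9.
β̂_MAP = 118 / (63 + 2/9) = 118/(569/9) = 1062/569 ≈ 1.866.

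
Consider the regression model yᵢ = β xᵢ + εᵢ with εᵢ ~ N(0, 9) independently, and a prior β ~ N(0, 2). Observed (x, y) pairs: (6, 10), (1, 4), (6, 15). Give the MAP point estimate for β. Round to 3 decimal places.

log p(β | y) = −Σ(yᵢ − βxᵢ)²/(2·9) − β²/(2·2) + const.
Setting the derivative to zero: Σxᵢ(yᵢ − βxᵢ)/9 − β/2 = 0, so β = Σxᵢyᵢ / (Σxᵢ² + σ²/τ²).
Σxᵢyᵢ = 6·10 + 1·4 + 6·15 = 154; Σxᵢ² = 73; σ²/τ² = 4.5.
β̂_MAP = 154 / (73 + 4.5) = 154/77.5 ≈ 1.987.

β̂_MAP = 1.987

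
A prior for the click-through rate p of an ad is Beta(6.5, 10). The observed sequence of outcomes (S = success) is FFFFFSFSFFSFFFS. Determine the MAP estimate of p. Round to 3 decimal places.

Prior: Beta(6.5, 10).
Data: 4 successes in 15 trials (from the sequence). The binomial likelihood contributes p^4(1−p)^11, so the posterior is Beta(6.5+4, 10+11) = Beta(10.5, 21).
For Beta(a, b) with a, b > 1 the mode is (a−1)/(a+b−2) = 9.5/29.5 ≈ 0.322.

p̂_MAP = 0.322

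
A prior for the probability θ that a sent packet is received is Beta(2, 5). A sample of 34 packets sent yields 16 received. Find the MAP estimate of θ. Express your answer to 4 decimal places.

Prior: Beta(2, 5).
Data: 16 successes in 34 trials. The binomial likelihood contributes θ^16(1−θ)^18, so the posterior is Beta(2+16, 5+18) = Beta(18, 23).
For Beta(a, b) with a, b > 1 the mode is (a−1)/(a+b−2) = 17/39 ≈ 0.4359.

θ̂_MAP = 0.4359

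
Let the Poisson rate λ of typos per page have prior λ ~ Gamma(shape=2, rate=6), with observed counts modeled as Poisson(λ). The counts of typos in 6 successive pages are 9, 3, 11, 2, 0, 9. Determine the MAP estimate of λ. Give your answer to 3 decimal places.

λ̂_MAP = 2.917

Σxᵢ = 9+3+11+2+0+9 = 34, with n = 6.
Posterior ∝ λe^(−6λ) · λ^34e^(−6λ) = λ^35e^(−12λ), i.e. Gamma(shape=36, rate=12).
The mode of a Gamma(a, b) with a ≥ 1 (shape–rate) is (a−1)/b = 35/12 ≈ 2.917.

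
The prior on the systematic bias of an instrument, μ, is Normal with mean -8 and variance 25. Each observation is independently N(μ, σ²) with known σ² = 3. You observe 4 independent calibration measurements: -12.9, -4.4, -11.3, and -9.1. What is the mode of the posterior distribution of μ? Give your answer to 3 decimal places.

μ̂_MAP = -9.383

n = 4; x̄ = ((-12.9) + (-4.4) + (-11.3) + (-9.1))/4 = -37.7/4 = -9.425.
For a Normal prior and Normal likelihood with known variance, the posterior is Normal; its mode equals its mean, the precision-weighted average.
Prior precision 1/σ₀² = 1/25 = 0.04; data precision n/σ² = 4/3.
μ̂ = (0.04·(-8) + (4/3)·(-9.425)) / (0.04 + 4/3) = (-1933/150)/(103/75) = -1933/206 ≈ -9.383.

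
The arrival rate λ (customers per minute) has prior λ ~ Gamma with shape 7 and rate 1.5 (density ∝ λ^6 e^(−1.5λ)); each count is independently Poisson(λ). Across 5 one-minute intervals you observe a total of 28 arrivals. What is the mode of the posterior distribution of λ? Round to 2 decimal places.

Σxᵢ = 28, n = 5.
Posterior ∝ λ^6e^(−1.5λ) · λ^28e^(−5λ) = λ^34e^(−6.5λ), i.e. Gamma(shape=35, rate=6.5).
The mode of a Gamma(a, b) with a ≥ 1 (shape–rate) is (a−1)/b = 34/6.5 ≈ 5.23.

λ̂_MAP = 5.23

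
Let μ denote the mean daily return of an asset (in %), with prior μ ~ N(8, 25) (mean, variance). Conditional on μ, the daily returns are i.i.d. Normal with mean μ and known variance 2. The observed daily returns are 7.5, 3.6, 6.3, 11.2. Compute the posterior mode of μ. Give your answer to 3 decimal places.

n = 4; x̄ = (7.5 + 3.6 + 6.3 + 11.2)/4 = 28.6/4 = 7.15.
For a Normal prior and Normal likelihood with known variance, the posterior is Normal; its mode equals its mean, the precision-weighted average.
Prior precision 1/σ₀² = 1/25 = 0.04; data precision n/σ² = 4/2 = 2.
μ̂ = (0.04·8 + 2·7.15) / (0.04 + 2) = 14.62/2.04 = 43/6 ≈ 7.167.

μ̂_MAP = 7.167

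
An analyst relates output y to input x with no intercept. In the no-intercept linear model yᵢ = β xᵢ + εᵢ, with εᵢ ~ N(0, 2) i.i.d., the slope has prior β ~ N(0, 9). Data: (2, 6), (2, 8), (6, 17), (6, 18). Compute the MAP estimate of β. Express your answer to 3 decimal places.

log p(β | y) = −Σ(yᵢ − βxᵢ)²/(2·2) − β²/(2·9) + const.
Setting the derivative to zero: Σxᵢ(yᵢ − βxᵢ)/2 − β/9 = 0, so β = Σxᵢyᵢ / (Σxᵢ² + σ²/τ²).
Σxᵢyᵢ = 2·6 + 2·8 + 6·17 + 6·18 = 238; Σxᵢ² = 80; σ²/τ² = 2/9.
β̂_MAP = 238 / (80 + 2/9) = 238/(722/9) = 1071/361 ≈ 2.967.

β̂_MAP = 2.967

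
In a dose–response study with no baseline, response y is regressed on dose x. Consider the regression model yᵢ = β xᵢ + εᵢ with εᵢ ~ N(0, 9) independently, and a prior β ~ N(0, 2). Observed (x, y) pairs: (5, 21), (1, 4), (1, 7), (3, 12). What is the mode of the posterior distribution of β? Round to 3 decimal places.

log p(β | y) = −Σ(yᵢ − βxᵢ)²/(2·9) − β²/(2·2) + const.
Setting the derivative to zero: Σxᵢ(yᵢ − βxᵢ)/9 − β/2 = 0, so β = Σxᵢyᵢ / (Σxᵢ² + σ²/τ²).
Σxᵢyᵢ = 5·21 + 1·4 + 1·7 + 3·12 = 152; Σxᵢ² = 36; σ²/τ² = 4.5.
β̂_MAP = 152 / (36 + 4.5) = 152/40.5 ≈ 3.753.

β̂_MAP = 3.753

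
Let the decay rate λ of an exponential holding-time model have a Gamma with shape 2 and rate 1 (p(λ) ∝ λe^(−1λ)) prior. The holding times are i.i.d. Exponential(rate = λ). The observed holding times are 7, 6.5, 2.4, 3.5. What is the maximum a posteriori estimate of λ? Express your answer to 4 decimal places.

The Exponential(rate=λ) likelihood is ∝ λ^n e^(−λΣtᵢ). Here n = 4 and Σtᵢ = 7 + 6.5 + 2.4 + 3.5 = 19.4.
Posterior ∝ λe^(−1λ) · λ^4e^(−19.4λ) = λ^5e^(−20.4λ), i.e. Gamma(6, 20.4).
Mode = (a−1)/b = 5/20.4 ≈ 0.2451.

λ̂_MAP = 0.2451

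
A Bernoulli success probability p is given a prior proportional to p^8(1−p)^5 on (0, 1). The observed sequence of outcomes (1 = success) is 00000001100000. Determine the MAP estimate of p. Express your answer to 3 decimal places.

p̂_MAP = 0.370

The prior density ∝ p^8(1−p)^5 is the kernel of Beta(9, 6).
Data: 2 successes in 14 trials (from the sequence). The binomial likelihood contributes p^2(1−p)^12, so the posterior is Beta(9+2, 6+12) = Beta(11, 18).
For Beta(a, b) with a, b > 1 the mode is (a−1)/(a+b−2) = 10/27 ≈ 0.370.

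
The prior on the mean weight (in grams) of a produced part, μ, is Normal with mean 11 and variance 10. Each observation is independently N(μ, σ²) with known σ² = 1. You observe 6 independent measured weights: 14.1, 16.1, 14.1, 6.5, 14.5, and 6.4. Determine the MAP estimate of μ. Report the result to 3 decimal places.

μ̂_MAP = 11.934

n = 6; x̄ = (14.1 + 16.1 + 14.1 + 6.5 + 14.5 + 6.4)/6 = 71.7/6 = 11.95.
For a Normal prior and Normal likelihood with known variance, the posterior is Normal; its mode equals its mean, the precision-weighted average.
Prior precision 1/σ₀² = 1/10 = 0.1; data precision n/σ² = 6/1 = 6.
μ̂ = (0.1·11 + 6·11.95) / (0.1 + 6) = 72.8/6.1 = 728/61 ≈ 11.934.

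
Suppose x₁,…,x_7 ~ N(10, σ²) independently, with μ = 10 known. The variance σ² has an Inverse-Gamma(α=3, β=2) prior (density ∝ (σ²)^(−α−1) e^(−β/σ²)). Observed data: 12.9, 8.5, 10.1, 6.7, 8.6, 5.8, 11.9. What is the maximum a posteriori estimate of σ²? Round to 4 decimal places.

σ̂²_MAP = 3.2513

Sum of squared deviations about the known mean: SS = (12.9−10)² + (8.5−10)² + (10.1−10)² + (6.7−10)² + (8.6−10)² + (5.8−10)² + (11.9−10)² = 44.77.
The Normal likelihood contributes (σ²)^(−n/2) exp(−SS/(2σ²)), so the posterior is Inverse-Gamma(α + n/2, β + SS/2) = Inverse-Gamma(6.5, 24.385).
The mode of Inverse-Gamma(a, b) is b/(a+1) = 24.385/7.5 ≈ 3.2513.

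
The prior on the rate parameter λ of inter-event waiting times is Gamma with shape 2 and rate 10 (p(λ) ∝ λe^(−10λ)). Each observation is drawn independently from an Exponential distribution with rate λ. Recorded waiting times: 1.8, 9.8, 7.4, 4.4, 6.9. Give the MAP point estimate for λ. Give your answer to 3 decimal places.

λ̂_MAP = 0.149

The Exponential(rate=λ) likelihood is ∝ λ^n e^(−λΣtᵢ). Here n = 5 and Σtᵢ = 1.8 + 9.8 + 7.4 + 4.4 + 6.9 = 30.3.
Posterior ∝ λe^(−10λ) · λ^5e^(−30.3λ) = λ^6e^(−40.3λ), i.e. Gamma(7, 40.3).
Mode = (a−1)/b = 6/40.3 ≈ 0.149.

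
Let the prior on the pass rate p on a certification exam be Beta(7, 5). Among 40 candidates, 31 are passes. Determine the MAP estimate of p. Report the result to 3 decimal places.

Prior: Beta(7, 5).
Data: 31 successes in 40 trials. The binomial likelihood contributes p^31(1−p)^9, so the posterior is Beta(7+31, 5+9) = Beta(38, 14).
For Beta(a, b) with a, b > 1 the mode is (a−1)/(a+b−2) = 37/50 ≈ 0.740.

p̂_MAP = 0.740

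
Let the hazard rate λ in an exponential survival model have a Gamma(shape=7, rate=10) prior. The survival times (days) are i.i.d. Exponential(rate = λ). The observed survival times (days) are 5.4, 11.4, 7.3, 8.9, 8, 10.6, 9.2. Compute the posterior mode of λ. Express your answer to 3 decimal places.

λ̂_MAP = 0.184

The Exponential(rate=λ) likelihood is ∝ λ^n e^(−λΣtᵢ). Here n = 7 and Σtᵢ = 5.4 + 11.4 + 7.3 + 8.9 + 8 + 10.6 + 9.2 = 60.8.
Posterior ∝ λ^6e^(−10λ) · λ^7e^(−60.8λ) = λ^13e^(−70.8λ), i.e. Gamma(14, 70.8).
Mode = (a−1)/b = 13/70.8 ≈ 0.184.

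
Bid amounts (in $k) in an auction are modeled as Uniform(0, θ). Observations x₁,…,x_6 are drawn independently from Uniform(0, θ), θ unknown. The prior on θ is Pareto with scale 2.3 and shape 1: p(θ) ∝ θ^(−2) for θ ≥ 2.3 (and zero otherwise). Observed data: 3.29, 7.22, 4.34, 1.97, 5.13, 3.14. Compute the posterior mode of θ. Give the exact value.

θ̂_MAP = 7.22

The Uniform(0, θ) likelihood is θ^(−n) for θ ≥ max(xᵢ), zero otherwise. Here max(xᵢ) = 7.22.
Posterior ∝ θ^(−2) · θ^(−6) = θ^(−8) on θ ≥ max(2.3, 7.22) = 7.22.
This density is strictly decreasing in θ, so the posterior mode lies at the lower boundary of the support.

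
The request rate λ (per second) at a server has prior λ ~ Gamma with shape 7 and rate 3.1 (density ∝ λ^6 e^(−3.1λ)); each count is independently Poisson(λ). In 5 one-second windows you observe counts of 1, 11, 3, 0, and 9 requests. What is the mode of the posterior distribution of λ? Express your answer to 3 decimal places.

Σxᵢ = 1+11+3+0+9 = 24, with n = 5.
Posterior ∝ λ^6e^(−3.1λ) · λ^24e^(−5λ) = λ^30e^(−8.1λ), i.e. Gamma(shape=31, rate=8.1).
The mode of a Gamma(a, b) with a ≥ 1 (shape–rate) is (a−1)/b = 30/8.1 ≈ 3.704.

λ̂_MAP = 3.704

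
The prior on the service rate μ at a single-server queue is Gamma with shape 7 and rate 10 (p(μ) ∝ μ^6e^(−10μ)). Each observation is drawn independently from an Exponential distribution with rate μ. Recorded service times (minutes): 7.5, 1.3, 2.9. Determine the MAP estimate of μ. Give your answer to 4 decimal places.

The Exponential(rate=μ) likelihood is ∝ μ^n e^(−μΣtᵢ). Here n = 3 and Σtᵢ = 7.5 + 1.3 + 2.9 = 11.7.
Posterior ∝ μ^6e^(−10μ) · μ^3e^(−11.7μ) = μ^9e^(−21.7μ), i.e. Gamma(10, 21.7).
Mode = (a−1)/b = 9/21.7 ≈ 0.4147.

μ̂_MAP = 0.4147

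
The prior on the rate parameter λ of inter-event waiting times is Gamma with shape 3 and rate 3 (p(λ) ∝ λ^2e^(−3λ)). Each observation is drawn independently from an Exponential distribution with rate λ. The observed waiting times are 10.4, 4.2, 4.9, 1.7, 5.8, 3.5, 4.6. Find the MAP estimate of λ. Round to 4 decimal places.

The Exponential(rate=λ) likelihood is ∝ λ^n e^(−λΣtᵢ). Here n = 7 and Σtᵢ = 10.4 + 4.2 + 4.9 + 1.7 + 5.8 + 3.5 + 4.6 = 35.1.
Posterior ∝ λ^2e^(−3λ) · λ^7e^(−35.1λ) = λ^9e^(−38.1λ), i.e. Gamma(10, 38.1).
Mode = (a−1)/b = 9/38.1 ≈ 0.2362.

λ̂_MAP = 0.2362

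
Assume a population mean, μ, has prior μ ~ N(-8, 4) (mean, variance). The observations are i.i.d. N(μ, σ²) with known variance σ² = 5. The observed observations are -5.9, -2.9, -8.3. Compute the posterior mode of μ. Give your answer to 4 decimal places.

μ̂_MAP = -6.3765

n = 3; x̄ = ((-5.9) + (-2.9) + (-8.3))/3 = -17.1/3 = -5.7.
For a Normal prior and Normal likelihood with known variance, the posterior is Normal; its mode equals its mean, the precision-weighted average.
Prior precision 1/σ₀² = 1/4 = 0.25; data precision n/σ² = 3/5 = 0.6.
μ̂ = (0.25·(-8) + 0.6·(-5.7)) / (0.25 + 0.6) = (-5.42)/0.85 = -542/85 ≈ -6.3765.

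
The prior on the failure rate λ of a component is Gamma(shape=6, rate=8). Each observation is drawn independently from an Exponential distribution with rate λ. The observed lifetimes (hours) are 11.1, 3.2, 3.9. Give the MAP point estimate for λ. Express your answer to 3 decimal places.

λ̂_MAP = 0.305

The Exponential(rate=λ) likelihood is ∝ λ^n e^(−λΣtᵢ). Here n = 3 and Σtᵢ = 11.1 + 3.2 + 3.9 = 18.2.
Posterior ∝ λ^5e^(−8λ) · λ^3e^(−18.2λ) = λ^8e^(−26.2λ), i.e. Gamma(9, 26.2).
Mode = (a−1)/b = 8/26.2 ≈ 0.305.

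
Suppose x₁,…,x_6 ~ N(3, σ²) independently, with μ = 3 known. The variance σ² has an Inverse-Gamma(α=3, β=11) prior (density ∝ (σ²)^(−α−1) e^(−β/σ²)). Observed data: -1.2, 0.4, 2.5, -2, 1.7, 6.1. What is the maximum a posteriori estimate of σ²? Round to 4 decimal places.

σ̂²_MAP = 5.9250

Sum of squared deviations about the known mean: SS = (-1.2−3)² + (0.4−3)² + (2.5−3)² + (-2−3)² + (1.7−3)² + (6.1−3)² = 60.95.
The Normal likelihood contributes (σ²)^(−n/2) exp(−SS/(2σ²)), so the posterior is Inverse-Gamma(α + n/2, β + SS/2) = Inverse-Gamma(6, 41.475).
The mode of Inverse-Gamma(a, b) is b/(a+1) = 41.475/7 ≈ 5.9250.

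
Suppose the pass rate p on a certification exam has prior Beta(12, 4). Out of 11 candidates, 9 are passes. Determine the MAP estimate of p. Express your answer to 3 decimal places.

p̂_MAP = 0.800

Prior: Beta(12, 4).
Data: 9 successes in 11 trials. The binomial likelihood contributes p^9(1−p)^2, so the posterior is Beta(12+9, 4+2) = Beta(21, 6).
For Beta(a, b) with a, b > 1 the mode is (a−1)/(a+b−2) = 20/25 ≈ 0.800.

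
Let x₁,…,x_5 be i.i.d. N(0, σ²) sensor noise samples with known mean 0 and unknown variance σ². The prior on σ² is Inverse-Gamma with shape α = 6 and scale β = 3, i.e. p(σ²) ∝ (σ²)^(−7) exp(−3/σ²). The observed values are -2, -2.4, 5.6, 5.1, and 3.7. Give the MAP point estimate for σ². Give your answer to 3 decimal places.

σ̂²_MAP = 4.569

Sum of squared deviations about the known mean: SS = (-2−0)² + (-2.4−0)² + (5.6−0)² + (5.1−0)² + (3.7−0)² = 80.82.
The Normal likelihood contributes (σ²)^(−n/2) exp(−SS/(2σ²)), so the posterior is Inverse-Gamma(α + n/2, β + SS/2) = Inverse-Gamma(8.5, 43.41).
The mode of Inverse-Gamma(a, b) is b/(a+1) = 43.41/9.5 ≈ 4.569.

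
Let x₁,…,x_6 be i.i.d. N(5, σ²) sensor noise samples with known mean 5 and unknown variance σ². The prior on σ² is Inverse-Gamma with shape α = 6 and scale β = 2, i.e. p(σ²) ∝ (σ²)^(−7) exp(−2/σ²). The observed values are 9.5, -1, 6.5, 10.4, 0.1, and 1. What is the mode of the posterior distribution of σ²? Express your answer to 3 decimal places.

σ̂²_MAP = 6.584

Sum of squared deviations about the known mean: SS = (9.5−5)² + (-1−5)² + (6.5−5)² + (10.4−5)² + (0.1−5)² + (1−5)² = 127.67.
The Normal likelihood contributes (σ²)^(−n/2) exp(−SS/(2σ²)), so the posterior is Inverse-Gamma(α + n/2, β + SS/2) = Inverse-Gamma(9, 65.835).
The mode of Inverse-Gamma(a, b) is b/(a+1) = 65.835/10 ≈ 6.584.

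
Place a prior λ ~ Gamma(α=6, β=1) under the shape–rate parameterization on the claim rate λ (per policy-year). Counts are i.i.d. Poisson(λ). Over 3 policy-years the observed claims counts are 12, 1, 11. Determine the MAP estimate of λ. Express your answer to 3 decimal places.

λ̂_MAP = 7.250

Σxᵢ = 12+1+11 = 24, with n = 3.
Posterior ∝ λ^5e^(−1λ) · λ^24e^(−3λ) = λ^29e^(−4λ), i.e. Gamma(shape=30, rate=4).
The mode of a Gamma(a, b) with a ≥ 1 (shape–rate) is (a−1)/b = 29/4 ≈ 7.250.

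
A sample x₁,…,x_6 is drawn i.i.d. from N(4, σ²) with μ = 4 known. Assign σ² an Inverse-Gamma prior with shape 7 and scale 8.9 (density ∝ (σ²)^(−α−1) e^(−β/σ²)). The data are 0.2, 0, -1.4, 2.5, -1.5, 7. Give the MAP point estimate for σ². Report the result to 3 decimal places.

Sum of squared deviations about the known mean: SS = (0.2−4)² + (0−4)² + (-1.4−4)² + (2.5−4)² + (-1.5−4)² + (7−4)² = 101.1.
The Normal likelihood contributes (σ²)^(−n/2) exp(−SS/(2σ²)), so the posterior is Inverse-Gamma(α + n/2, β + SS/2) = Inverse-Gamma(10, 59.45).
The mode of Inverse-Gamma(a, b) is b/(a+1) = 59.45/11 ≈ 5.405.

σ̂²_MAP = 5.405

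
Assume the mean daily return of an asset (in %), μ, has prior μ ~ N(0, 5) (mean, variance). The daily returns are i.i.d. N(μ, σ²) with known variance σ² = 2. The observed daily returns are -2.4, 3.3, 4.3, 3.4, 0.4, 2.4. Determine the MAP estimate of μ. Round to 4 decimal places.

μ̂_MAP = 1.7813

n = 6; x̄ = ((-2.4) + 3.3 + 4.3 + 3.4 + 0.4 + 2.4)/6 = 11.4/6 = 1.9.
For a Normal prior and Normal likelihood with known variance, the posterior is Normal; its mode equals its mean, the precision-weighted average.
Prior precision 1/σ₀² = 1/5 = 0.2; data precision n/σ² = 6/2 = 3.
μ̂ = (0.2·0 + 3·1.9) / (0.2 + 3) = 5.7/3.2 = 1.78125 ≈ 1.7813.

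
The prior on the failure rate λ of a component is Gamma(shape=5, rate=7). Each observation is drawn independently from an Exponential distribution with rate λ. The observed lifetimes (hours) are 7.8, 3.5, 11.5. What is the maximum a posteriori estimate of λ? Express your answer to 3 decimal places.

The Exponential(rate=λ) likelihood is ∝ λ^n e^(−λΣtᵢ). Here n = 3 and Σtᵢ = 7.8 + 3.5 + 11.5 = 22.8.
Posterior ∝ λ^4e^(−7λ) · λ^3e^(−22.8λ) = λ^7e^(−29.8λ), i.e. Gamma(8, 29.8).
Mode = (a−1)/b = 7/29.8 ≈ 0.235.

λ̂_MAP = 0.235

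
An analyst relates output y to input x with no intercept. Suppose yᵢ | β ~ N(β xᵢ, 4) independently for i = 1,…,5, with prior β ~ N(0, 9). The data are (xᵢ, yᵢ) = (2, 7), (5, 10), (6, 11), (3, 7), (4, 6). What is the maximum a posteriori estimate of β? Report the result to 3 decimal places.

β̂_MAP = 1.935

log p(β | y) = −Σ(yᵢ − βxᵢ)²/(2·4) − β²/(2·9) + const.
Setting the derivative to zero: Σxᵢ(yᵢ − βxᵢ)/4 − β/9 = 0, so β = Σxᵢyᵢ / (Σxᵢ² + σ²/τ²).
Σxᵢyᵢ = 2·7 + 5·10 + 6·11 + 3·7 + 4·6 = 175; Σxᵢ² = 90; σ²/τ² = 4/9.
β̂_MAP = 175 / (90 + 4/9) = 175/(814/9) = 1575/814 ≈ 1.935.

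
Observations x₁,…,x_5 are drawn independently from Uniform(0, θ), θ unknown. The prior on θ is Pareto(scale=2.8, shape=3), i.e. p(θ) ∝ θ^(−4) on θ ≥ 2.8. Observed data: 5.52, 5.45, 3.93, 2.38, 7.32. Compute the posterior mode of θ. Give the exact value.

θ̂_MAP = 7.32

The Uniform(0, θ) likelihood is θ^(−n) for θ ≥ max(xᵢ), zero otherwise. Here max(xᵢ) = 7.32.
Posterior ∝ θ^(−4) · θ^(−5) = θ^(−9) on θ ≥ max(2.8, 7.32) = 7.32.
This density is strictly decreasing in θ, so the posterior mode lies at the lower boundary of the support.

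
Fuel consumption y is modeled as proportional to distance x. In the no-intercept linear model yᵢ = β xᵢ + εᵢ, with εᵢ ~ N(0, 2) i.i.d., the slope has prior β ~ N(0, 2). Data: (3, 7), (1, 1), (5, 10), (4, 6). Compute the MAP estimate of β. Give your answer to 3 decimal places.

β̂_MAP = 1.846

log p(β | y) = −Σ(yᵢ − βxᵢ)²/(2·2) − β²/(2·2) + const.
Setting the derivative to zero: Σxᵢ(yᵢ − βxᵢ)/2 − β/2 = 0, so β = Σxᵢyᵢ / (Σxᵢ² + σ²/τ²).
Σxᵢyᵢ = 3·7 + 1·1 + 5·10 + 4·6 = 96; Σxᵢ² = 51; σ²/τ² = 1.
β̂_MAP = 96 / (51 + 1) = 96/52 ≈ 1.846.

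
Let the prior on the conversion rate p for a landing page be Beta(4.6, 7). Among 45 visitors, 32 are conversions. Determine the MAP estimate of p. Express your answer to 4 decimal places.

p̂_MAP = 0.6520

Prior: Beta(4.6, 7).
Data: 32 successes in 45 trials. The binomial likelihood contributes p^32(1−p)^13, so the posterior is Beta(4.6+32, 7+13) = Beta(36.6, 20).
For Beta(a, b) with a, b > 1 the mode is (a−1)/(a+b−2) = 35.6/54.6 ≈ 0.6520.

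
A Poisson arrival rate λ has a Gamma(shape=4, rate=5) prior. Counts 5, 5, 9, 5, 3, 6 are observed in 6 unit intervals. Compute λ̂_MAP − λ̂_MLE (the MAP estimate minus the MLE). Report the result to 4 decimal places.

Σxᵢ = 33. Posterior is Gamma(37, 11); MAP = (37−1)/11 = 36/11 ≈ 3.27273.
MLE = x̄ = 33/6 ≈ 5.50000.
Difference = 36/11 − 33/6 = -49/22 ≈ -2.2273.

MAP − MLE = -2.2273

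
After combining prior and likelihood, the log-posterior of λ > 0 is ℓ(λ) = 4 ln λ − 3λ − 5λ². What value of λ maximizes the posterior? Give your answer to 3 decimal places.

ℓ'(λ) = 4/λ − 3 − 10λ. Setting this to zero and multiplying by λ: 10λ² + 3λ − 4 = 0.
λ = (−3 + √(3² + 4·10·4)) / (2·10) = (−3 + √169) / 20 = (−3 + 13)/20 = 1/2.
ℓ''(λ) = −4/λ² − 10 < 0, confirming a maximum.

λ̂_MAP = 0.500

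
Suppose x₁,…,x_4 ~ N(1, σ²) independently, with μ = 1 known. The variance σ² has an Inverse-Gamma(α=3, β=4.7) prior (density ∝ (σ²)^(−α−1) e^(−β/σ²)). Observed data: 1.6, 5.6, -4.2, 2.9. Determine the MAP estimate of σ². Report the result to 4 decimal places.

Sum of squared deviations about the known mean: SS = (1.6−1)² + (5.6−1)² + (-4.2−1)² + (2.9−1)² = 52.17.
The Normal likelihood contributes (σ²)^(−n/2) exp(−SS/(2σ²)), so the posterior is Inverse-Gamma(α + n/2, β + SS/2) = Inverse-Gamma(5, 30.785).
The mode of Inverse-Gamma(a, b) is b/(a+1) = 30.785/6 ≈ 5.1308.

σ̂²_MAP = 5.1308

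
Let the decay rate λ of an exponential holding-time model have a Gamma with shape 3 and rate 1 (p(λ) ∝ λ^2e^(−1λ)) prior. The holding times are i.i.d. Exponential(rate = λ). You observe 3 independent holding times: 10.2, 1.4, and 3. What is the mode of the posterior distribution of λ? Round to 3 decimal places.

λ̂_MAP = 0.321

The Exponential(rate=λ) likelihood is ∝ λ^n e^(−λΣtᵢ). Here n = 3 and Σtᵢ = 10.2 + 1.4 + 3 = 14.6.
Posterior ∝ λ^2e^(−1λ) · λ^3e^(−14.6λ) = λ^5e^(−15.6λ), i.e. Gamma(6, 15.6).
Mode = (a−1)/b = 5/15.6 ≈ 0.321.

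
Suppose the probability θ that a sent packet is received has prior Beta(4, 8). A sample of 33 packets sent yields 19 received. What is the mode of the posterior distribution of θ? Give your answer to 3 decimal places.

Prior: Beta(4, 8).
Data: 19 successes in 33 trials. The binomial likelihood contributes θ^19(1−θ)^14, so the posterior is Beta(4+19, 8+14) = Beta(23, 22).
For Beta(a, b) with a, b > 1 the mode is (a−1)/(a+b−2) = 22/43 ≈ 0.512.

θ̂_MAP = 0.512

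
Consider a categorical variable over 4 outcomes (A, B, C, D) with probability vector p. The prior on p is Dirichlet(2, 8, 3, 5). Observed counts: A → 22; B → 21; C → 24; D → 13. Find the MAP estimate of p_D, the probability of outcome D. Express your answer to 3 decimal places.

The posterior is Dirichlet(αᵢ + nᵢ) = Dirichlet(24, 29, 27, 18).
For a Dirichlet(a₁,…,a_K) with all aᵢ > 1, the mode has j-th component (aⱼ − 1)/(Σaᵢ − K).
Here Σaᵢ = 98 and K = 4, so p_D = (18 − 1)/(98 − 4) = 17/94 ≈ 0.181.

MAP estimate of p_D = 0.181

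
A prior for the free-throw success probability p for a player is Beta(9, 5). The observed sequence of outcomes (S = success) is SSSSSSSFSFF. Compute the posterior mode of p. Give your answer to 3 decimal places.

Prior: Beta(9, 5).
Data: 8 successes in 11 trials (from the sequence). The binomial likelihood contributes p^8(1−p)^3, so the posterior is Beta(9+8, 5+3) = Beta(17, 8).
For Beta(a, b) with a, b > 1 the mode is (a−1)/(a+b−2) = 16/23 ≈ 0.696.

p̂_MAP = 0.696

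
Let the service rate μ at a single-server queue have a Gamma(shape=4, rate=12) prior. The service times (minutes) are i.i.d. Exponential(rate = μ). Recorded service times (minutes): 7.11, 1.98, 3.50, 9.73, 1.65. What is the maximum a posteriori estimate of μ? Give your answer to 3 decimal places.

The Exponential(rate=μ) likelihood is ∝ μ^n e^(−μΣtᵢ). Here n = 5 and Σtᵢ = 7.11 + 1.98 + 3.50 + 9.73 + 1.65 = 23.97.
Posterior ∝ μ^3e^(−12μ) · μ^5e^(−23.97μ) = μ^8e^(−35.97μ), i.e. Gamma(9, 35.97).
Mode = (a−1)/b = 8/35.97 ≈ 0.222.

μ̂_MAP = 0.222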